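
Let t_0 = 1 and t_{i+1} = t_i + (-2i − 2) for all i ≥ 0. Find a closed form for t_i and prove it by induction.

Claim: t_i = -i^2 − i + 1.

Base case: t_0 = 1, and -0^2 − 0 + 1 = 1.
Assume t_r = -r^2 − r + 1.
Then t_{r+1} = t_r + (-2r − 2) = (-r^2 − r + 1) + (-2r − 2) = -r^2 − 3r − 1,
and -(r+1)^2 − (r+1) + 1 = -r^2 − 3r − 1.
By induction, t_i = -i^2 − i + 1 for all i ≥ 0.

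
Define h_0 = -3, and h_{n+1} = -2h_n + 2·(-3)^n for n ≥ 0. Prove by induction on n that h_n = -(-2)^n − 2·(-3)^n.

Base case: h_0 = -3, and -(-2)^0 − 2·(-3)^0 = -1 − 2 = -3.
Assume h_r = -(-2)^r − 2·(-3)^r for some r ≥ 0.
Then h_{r+1} = -2h_r + 2·(-3)^r = -2·(-(-2)^r − 2·(-3)^r) + 2·(-3)^r = -(-2)^{r+1} + 4·(-3)^r + 2·(-3)^r = -(-2)^{r+1} + 6·(-3)^r = -(-2)^{r+1} − 2·(-3)^{r+1}.
By induction, h_n = -(-2)^n − 2·(-3)^n for all n ≥ 0.

h_n = -(-2)^n − 2·(-3)^n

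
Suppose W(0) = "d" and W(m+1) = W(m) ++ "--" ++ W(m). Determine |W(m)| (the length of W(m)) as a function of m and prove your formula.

Claim: |W(m)| = 3·2^m − 2.

Base case: |W(0)| = 1, and 3·2^0 − 2 = 1.
Assume |W(k)| = 3·2^k − 2.
Then |W(k+1)| = |W(k)| + 2 + |W(k)| = 2|W(k)| + 2 = 2(3·2^k − 2) + 2 = 3·2^{k+1} − 4 + 2 = 3·2^{k+1} − 2.
So the formula holds for k+1, and by induction |W(m)| = 3·2^m − 2 for all m ≥ 0.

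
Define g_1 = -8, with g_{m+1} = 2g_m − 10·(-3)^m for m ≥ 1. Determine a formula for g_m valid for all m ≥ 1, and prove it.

Claim: g_m = -2^m + 2·(-3)^m.

Base case: g_1 = -8, and -2^1 + 2·(-3)^1 = -2 − 6 = -8.
Assume g_j = -2^j + 2·(-3)^j for some j ≥ 1.
Then g_{j+1} = 2g_j − 10·(-3)^j = 2·(-2^j + 2·(-3)^j) − 10·(-3)^j = -2^{j+1} + 4·(-3)^j − 10·(-3)^j = -2^{j+1} − 6·(-3)^j = -2^{j+1} + 2·(-3)^{j+1}.
By induction, g_m = -2^m + 2·(-3)^m for all m ≥ 1.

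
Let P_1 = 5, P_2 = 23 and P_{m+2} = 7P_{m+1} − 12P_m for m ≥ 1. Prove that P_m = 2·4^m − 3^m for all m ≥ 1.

Base cases: P_1 = 5 and 2·4^1 − 3^1 = 5; P_2 = 23 and 2·4^2 − 3^2 = 23.
Assume P_i = 2·4^i − 3^i for all 1 ≤ i ≤ j, where j ≥ 2.
Then P_{j+1} = 7P_j − 12P_{j−1} = 7·(2·4^j − 3^j) − 12·(2·4^{j−1} − 3^{j−1}) = 2·(7·4 − 12)4^{j−1} − (7·3 − 12)3^{j−1} = 32·4^{j−1} − 9·3^{j−1} = 2·4^{j+1} − 3^{j+1}.
Hence P_m = 2·4^m − 3^m for every m ≥ 1, by strong induction.

P_m = 2·4^m − 3^m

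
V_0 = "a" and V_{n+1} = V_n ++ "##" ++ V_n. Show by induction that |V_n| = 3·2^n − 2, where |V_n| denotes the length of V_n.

Base case: |V_0| = 1, and 3·2^0 − 2 = 1.
Assume |V_m| = 3·2^m − 2.
Then |V_{m+1}| = |V_m| + 2 + |V_m| = 2|V_m| + 2 = 2(3·2^m − 2) + 2 = 3·2^{m+1} − 4 + 2 = 3·2^{m+1} − 2.
So the formula holds for m+1, and by induction |V_n| = 3·2^n − 2 for all n ≥ 0.

|V_n| = 3·2^n − 2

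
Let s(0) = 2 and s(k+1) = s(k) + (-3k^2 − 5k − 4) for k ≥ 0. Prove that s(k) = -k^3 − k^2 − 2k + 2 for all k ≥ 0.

Base case: s(0) = 2, and -0^3 − 0^2 − 2·0 + 2 = 2.
Assume s(r) = -r^3 − r^2 − 2r + 2.
Then s(r+1) = s(r) + (-3r^2 − 5r − 4) = (-r^3 − r^2 − 2r + 2) + (-3r^2 − 5r − 4) = -r^3 − 4r^2 − 7r − 2,
and -(r+1)^3 − (r+1)^2 − 2·(r+1) + 2 = -r^3 − 4r^2 − 7r − 2.
Hence s(k) = -k^3 − k^2 − 2k + 2 for every k ≥ 0, by induction.

s(k) = -k^3 − k^2 − 2k + 2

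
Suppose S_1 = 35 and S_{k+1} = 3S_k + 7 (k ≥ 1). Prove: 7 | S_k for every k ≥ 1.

Base case: S_1 = 35 = 7·5, so 7 | S_1.
Assume 7 | S_j, so S_j = 7t for some integer t.
Then S_{j+1} = 3S_j + 7 = 3·(7t) + 7 = 7(3t + 1), so 7 | S_{j+1}.
This completes the inductive step, so 7 | S_k for all k ≥ 1.

7 | S_k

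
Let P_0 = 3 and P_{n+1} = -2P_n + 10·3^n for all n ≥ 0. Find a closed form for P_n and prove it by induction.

Claim: P_n = (-2)^n + 2·3^n.

Base case: P_0 = 3, and (-2)^0 + 2·3^0 = 1 + 2 = 3.
Assume P_j = (-2)^j + 2·3^j for some j ≥ 0.
Then P_{j+1} = -2P_j + 10·3^j = -2·((-2)^j + 2·3^j) + 10·3^j = (-2)^{j+1} − 4·3^j + 10·3^j = (-2)^{j+1} + 6·3^j = (-2)^{j+1} + 2·3^{j+1}.
Hence P_n = (-2)^n + 2·3^n for every n ≥ 0, by induction.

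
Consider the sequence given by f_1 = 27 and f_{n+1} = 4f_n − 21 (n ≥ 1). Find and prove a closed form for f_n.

Claim: f_n = 5·4^n + 7.

Base case: f_1 = 27, and 5·4^1 + 7 = 20 + 7 = 27.
Assume f_m = 5·4^m + 7 for some m ≥ 1.
Then f_{m+1} = 4f_m − 21 = 4·(5·4^m + 7) − 21 = 20·4^m + 28 − 21 = 5·4^{m+1} + 7.
So the formula holds for m+1, and by induction f_n = 5·4^n + 7 for all n ≥ 1.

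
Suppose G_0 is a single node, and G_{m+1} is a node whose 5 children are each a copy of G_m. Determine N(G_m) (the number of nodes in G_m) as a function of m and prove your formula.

Claim: N(G_m) = (5^{m+1} − 1)/4.

Base case: N(G_0) = 1, and (5^{0+1} − 1)/4 = 1.
Assume N(G_r) = (5^{r+1} − 1)/4.
Then N(G_{r+1}) = 1 + 5N(G_r) = 1 + 5·(5^{r+1} − 1)/4 = 1 + (5^{r+2} − 5)/4 = (4 + 5^{r+2} − 5)/4 = (5^{r+2} − 1)/4.
Hence N(G_m) = (5^{m+1} − 1)/4 for every m ≥ 0, by induction.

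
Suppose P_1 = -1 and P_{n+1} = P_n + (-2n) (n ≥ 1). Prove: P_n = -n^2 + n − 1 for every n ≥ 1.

Base case: P_1 = -1, and -1^2 + 1 − 1 = -1.
Assume P_k = -k^2 + k − 1.
Then P_{k+1} = P_k + (-2k) = (-k^2 + k − 1) + (-2k) = -k^2 − k − 1,
and -(k+1)^2 + (k+1) − 1 = -k^2 − k − 1.
Hence P_n = -n^2 + n − 1 for every n ≥ 1, by induction.

P_n = -n^2 + n − 1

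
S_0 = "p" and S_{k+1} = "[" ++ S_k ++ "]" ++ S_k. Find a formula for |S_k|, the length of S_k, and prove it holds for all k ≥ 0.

Claim: |S_k| = 3·2^k − 2.

Base case: |S_0| = 1, and 3·2^0 − 2 = 1.
Assume |S_j| = 3·2^j − 2.
Then |S_{j+1}| = 1 + |S_j| + 1 + |S_j| = 2|S_j| + 2 = 2(3·2^j − 2) + 2 = 3·2^{j+1} − 4 + 2 = 3·2^{j+1} − 2.
So the formula holds for j+1, and by induction |S_k| = 3·2^k − 2 for all k ≥ 0.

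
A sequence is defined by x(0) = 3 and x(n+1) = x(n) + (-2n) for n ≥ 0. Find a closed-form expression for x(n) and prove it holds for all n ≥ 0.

Claim: x(n) = -n^2 + n + 3.

Base case: x(0) = 3, and -0^2 + 0 + 3 = 3.
Assume x(r) = -r^2 + r + 3.
Then x(r+1) = x(r) + (-2r) = (-r^2 + r + 3) + (-2r) = -r^2 − r + 3,
and -(r+1)^2 + (r+1) + 3 = -r^2 − r + 3.
This completes the inductive step, so x(n) = -n^2 + n + 3 for all n ≥ 0.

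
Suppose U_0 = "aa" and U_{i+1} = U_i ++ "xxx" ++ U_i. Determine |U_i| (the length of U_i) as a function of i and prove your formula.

Claim: |U_i| = 5·2^i − 3.

Base case: |U_0| = 2, and 5·2^0 − 3 = 2.
Assume |U_r| = 5·2^r − 3.
Then |U_{r+1}| = |U_r| + 3 + |U_r| = 2|U_r| + 3 = 2(5·2^r − 3) + 3 = 5·2^{r+1} − 6 + 3 = 5·2^{r+1} − 3.
By induction, |U_i| = 5·2^i − 3 for all i ≥ 0.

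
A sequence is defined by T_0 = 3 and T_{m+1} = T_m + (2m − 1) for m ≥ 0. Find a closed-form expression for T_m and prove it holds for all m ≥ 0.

Claim: T_m = m^2 − 2m + 3.

Base case: T_0 = 3, and 0^2 − 2·0 + 3 = 3.
Assume T_r = r^2 − 2r + 3.
Then T_{r+1} = T_r + (2r − 1) = (r^2 − 2r + 3) + (2r − 1) = r^2 + 2,
and (r+1)^2 − 2·(r+1) + 3 = r^2 + 2.
Hence T_m = m^2 − 2m + 3 for every m ≥ 0, by induction.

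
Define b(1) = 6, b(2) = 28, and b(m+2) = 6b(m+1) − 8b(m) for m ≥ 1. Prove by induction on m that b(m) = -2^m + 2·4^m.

Base cases: b(1) = 6 and -2^1 + 2·4^1 = 6; b(2) = 28 and -2^2 + 2·4^2 = 28.
Assume b(i) = -2^i + 2·4^i for all 1 ≤ i ≤ j, where j ≥ 2.
Then b(j+1) = 6b(j) − 8b(j−1) = 6·(-2^j + 2·4^j) − 8·(-2^{j−1} + 2·4^{j−1}) = -(6·2 − 8)2^{j−1} + 2·(6·4 − 8)4^{j−1} = -4·2^{j−1} + 32·4^{j−1} = -2^{j+1} + 2·4^{j+1}.
So the formula holds for j+1, and by strong induction b(m) = -2^m + 2·4^m for all m ≥ 1.

b(m) = -2^m + 2·4^m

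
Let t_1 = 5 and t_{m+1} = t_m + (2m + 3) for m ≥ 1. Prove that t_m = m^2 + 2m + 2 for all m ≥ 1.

Base case: t_1 = 5, and 1^2 + 2·1 + 2 = 5.
Assume t_r = r^2 + 2r + 2.
Then t_{r+1} = t_r + (2r + 3) = (r^2 + 2r + 2) + (2r + 3) = r^2 + 4r + 5,
and (r+1)^2 + 2·(r+1) + 2 = r^2 + 4r + 5.
This completes the inductive step, so t_m = m^2 + 2m + 2 for all m ≥ 1.

t_m = m^2 + 2m + 2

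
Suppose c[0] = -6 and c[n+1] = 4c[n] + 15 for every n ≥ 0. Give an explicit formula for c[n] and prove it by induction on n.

Claim: c[n] = -4^n − 5.

Base case: c[0] = -6, and -4^0 − 5 = -1 − 5 = -6.
Assume c[m] = -4^m − 5 for some m ≥ 0.
Then c[m+1] = 4c[m] + 15 = 4·(-4^m − 5) + 15 = -4^{m+1} − 20 + 15 = -4^{m+1} − 5.
This completes the inductive step, so c[n] = -4^n − 5 for all n ≥ 0.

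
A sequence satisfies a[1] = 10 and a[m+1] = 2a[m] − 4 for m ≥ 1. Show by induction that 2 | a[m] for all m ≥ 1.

Base case: a[1] = 10 = 2·5, so 2 | a[1].
Assume 2 | a[k], so a[k] = 2t for some integer t.
Then a[k+1] = 2a[k] − 4 = 2·(2t) − 4 = 2(2t − 2), so 2 | a[k+1].
By induction, 2 | a[m] for all m ≥ 1.

2 | a[m]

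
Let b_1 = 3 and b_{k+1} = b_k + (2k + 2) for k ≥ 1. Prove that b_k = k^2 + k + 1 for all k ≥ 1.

Base case: b_1 = 3, and 1^2 + 1 + 1 = 3.
Assume b_m = m^2 + m + 1.
Then b_{m+1} = b_m + (2m + 2) = (m^2 + m + 1) + (2m + 2) = m^2 + 3m + 3,
and (m+1)^2 + (m+1) + 1 = m^2 + 3m + 3.
Hence b_k = k^2 + k + 1 for every k ≥ 1, by induction.

b_k = k^2 + k + 1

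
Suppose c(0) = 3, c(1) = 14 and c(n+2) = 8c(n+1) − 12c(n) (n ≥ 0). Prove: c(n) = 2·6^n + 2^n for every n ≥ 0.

Base cases: c(0) = 3 and 2·6^0 + 2^0 = 3; c(1) = 14 and 2·6^1 + 2^1 = 14.
Assume c(j) = 2·6^j + 2^j for all 0 ≤ j ≤ m, where m ≥ 1.
Then c(m+1) = 8c(m) − 12c(m−1) = 8·(2·6^m + 2^m) − 12·(2·6^{m−1} + 2^{m−1}) = 2·(8·6 − 12)6^{m−1} + (8·2 − 12)2^{m−1} = 72·6^{m−1} + 4·2^{m−1} = 2·6^{m+1} + 2^{m+1}.
By strong induction, c(n) = 2·6^n + 2^n for all n ≥ 0.

c(n) = 2·6^n + 2^n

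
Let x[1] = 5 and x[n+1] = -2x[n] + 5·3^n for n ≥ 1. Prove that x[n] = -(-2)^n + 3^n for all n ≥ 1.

Base case: x[1] = 5, and -(-2)^1 + 3^1 = 2 + 3 = 5.
Assume x[k] = -(-2)^k + 3^k for some k ≥ 1.
Then x[k+1] = -2x[k] + 5·3^k = -2·(-(-2)^k + 3^k) + 5·3^k = -(-2)^{k+1} − 2·3^k + 5·3^k = -(-2)^{k+1} + 3·3^k = -(-2)^{k+1} + 3^{k+1}.
By induction, x[n] = -(-2)^n + 3^n for all n ≥ 1.

x[n] = -(-2)^n + 3^n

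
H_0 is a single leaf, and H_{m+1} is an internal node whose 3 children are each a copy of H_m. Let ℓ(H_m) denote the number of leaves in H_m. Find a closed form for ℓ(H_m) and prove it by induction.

Claim: ℓ(H_m) = 3^m.

Base case: ℓ(H_0) = 1, and 3^0 = 1.
Assume ℓ(H_r) = 3^r.
Then ℓ(H_{r+1}) = 3·ℓ(H_r) = 3·3^r = 3^{r+1}.
By induction, ℓ(H_m) = 3^m for all m ≥ 0.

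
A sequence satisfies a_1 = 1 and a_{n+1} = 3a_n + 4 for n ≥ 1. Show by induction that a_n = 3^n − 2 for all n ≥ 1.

Base case: a_1 = 1, and 3^1 − 2 = 3 − 2 = 1.
Assume a_j = 3^j − 2 for some j ≥ 1.
Then a_{j+1} = 3a_j + 4 = 3·(3^j − 2) + 4 = 3^{j+1} − 6 + 4 = 3^{j+1} − 2.
This completes the inductive step, so a_n = 3^n − 2 for all n ≥ 1.

a_n = 3^n − 2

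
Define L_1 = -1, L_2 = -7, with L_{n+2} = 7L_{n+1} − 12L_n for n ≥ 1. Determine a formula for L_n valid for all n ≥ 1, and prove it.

Claim: L_n = 3^n − 4^n.

Base cases: L_1 = -1 and 3^1 − 4^1 = -1; L_2 = -7 and 3^2 − 4^2 = -7.
Assume L_j = 3^j − 4^j for all 1 ≤ j ≤ m, where m ≥ 2.
Then L_{m+1} = 7L_m − 12L_{m−1} = 7·(3^m − 4^m) − 12·(3^{m−1} − 4^{m−1}) = (7·3 − 12)3^{m−1} − (7·4 − 12)4^{m−1} = 9·3^{m−1} − 16·4^{m−1} = 3^{m+1} − 4^{m+1}.
So the formula holds for m+1, and by strong induction L_n = 3^n − 4^n for all n ≥ 1.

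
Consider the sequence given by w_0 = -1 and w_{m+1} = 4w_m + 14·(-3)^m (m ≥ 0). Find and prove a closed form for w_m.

Claim: w_m = 4^m − 2·(-3)^m.

Base case: w_0 = -1, and 4^0 − 2·(-3)^0 = 1 − 2 = -1.
Assume w_j = 4^j − 2·(-3)^j for some j ≥ 0.
Then w_{j+1} = 4w_j + 14·(-3)^j = 4·(4^j − 2·(-3)^j) + 14·(-3)^j = 4^{j+1} − 8·(-3)^j + 14·(-3)^j = 4^{j+1} + 6·(-3)^j = 4^{j+1} − 2·(-3)^{j+1}.
So the formula holds for j+1, and by induction w_m = 4^m − 2·(-3)^m for all m ≥ 0.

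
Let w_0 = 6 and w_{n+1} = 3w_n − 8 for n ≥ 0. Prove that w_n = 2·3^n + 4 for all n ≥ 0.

Base case: w_0 = 6, and 2·3^0 + 4 = 2 + 4 = 6.
Assume w_m = 2·3^m + 4 for some m ≥ 0.
Then w_{m+1} = 3w_m − 8 = 3·(2·3^m + 4) − 8 = 6·3^m + 12 − 8 = 2·3^{m+1} + 4.
This completes the inductive step, so w_n = 2·3^n + 4 for all n ≥ 0.

w_n = 2·3^n + 4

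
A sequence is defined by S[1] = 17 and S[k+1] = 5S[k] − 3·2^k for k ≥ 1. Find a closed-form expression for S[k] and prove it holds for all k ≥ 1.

Claim: S[k] = 3·5^k + 2^k.

Base case: S[1] = 17, and 3·5^1 + 2^1 = 15 + 2 = 17.
Assume S[j] = 3·5^j + 2^j for some j ≥ 1.
Then S[j+1] = 5S[j] − 3·2^j = 5·(3·5^j + 2^j) − 3·2^j = 3·5^{j+1} + 5·2^j − 3·2^j = 3·5^{j+1} + 2·2^j = 3·5^{j+1} + 2^{j+1}.
Hence S[k] = 3·5^k + 2^k for every k ≥ 1, by induction.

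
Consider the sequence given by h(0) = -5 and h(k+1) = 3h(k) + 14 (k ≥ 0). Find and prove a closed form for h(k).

Claim: h(k) = 2·3^k − 7.

Base case: h(0) = -5, and 2·3^0 − 7 = 2 − 7 = -5.
Assume h(m) = 2·3^m − 7 for some m ≥ 0.
Then h(m+1) = 3h(m) + 14 = 3·(2·3^m − 7) + 14 = 6·3^m − 21 + 14 = 2·3^{m+1} − 7.
By induction, h(k) = 2·3^k − 7 for all k ≥ 0.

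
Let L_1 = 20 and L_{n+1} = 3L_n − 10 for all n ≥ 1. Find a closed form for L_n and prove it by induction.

Claim: L_n = 5·3^n + 5.

Base case: L_1 = 20, and 5·3^1 + 5 = 15 + 5 = 20.
Assume L_j = 5·3^j + 5 for some j ≥ 1.
Then L_{j+1} = 3L_j − 10 = 3·(5·3^j + 5) − 10 = 15·3^j + 15 − 10 = 5·3^{j+1} + 5.
Hence L_n = 5·3^n + 5 for every n ≥ 1, by induction.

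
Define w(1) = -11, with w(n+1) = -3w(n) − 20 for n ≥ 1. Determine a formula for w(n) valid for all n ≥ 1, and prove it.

Claim: w(n) = 2·(-3)^n − 5.

Base case: w(1) = -11, and 2·(-3)^1 − 5 = -6 − 5 = -11.
Assume w(j) = 2·(-3)^j − 5 for some j ≥ 1.
Then w(j+1) = -3w(j) − 20 = -3·(2·(-3)^j − 5) − 20 = -6·(-3)^j + 15 − 20 = 2·(-3)^{j+1} − 5.
By induction, w(n) = 2·(-3)^n − 5 for all n ≥ 1.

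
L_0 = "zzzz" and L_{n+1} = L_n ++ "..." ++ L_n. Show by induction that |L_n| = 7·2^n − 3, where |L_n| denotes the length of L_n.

Base case: |L_0| = 4, and 7·2^0 − 3 = 4.
Assume |L_j| = 7·2^j − 3.
Then |L_{j+1}| = |L_j| + 3 + |L_j| = 2|L_j| + 3 = 2(7·2^j − 3) + 3 = 7·2^{j+1} − 6 + 3 = 7·2^{j+1} − 3.
By induction, |L_n| = 7·2^n − 3 for all n ≥ 0.

|L_n| = 7·2^n − 3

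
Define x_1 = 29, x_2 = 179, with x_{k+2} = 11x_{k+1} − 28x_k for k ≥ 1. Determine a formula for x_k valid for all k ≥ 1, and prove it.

Claim: x_k = 3·7^k + 2·4^k.

Base cases: x_1 = 29 and 3·7^1 + 2·4^1 = 29; x_2 = 179 and 3·7^2 + 2·4^2 = 179.
Assume x_j = 3·7^j + 2·4^j for all 1 ≤ j ≤ r, where r ≥ 2.
Then x_{r+1} = 11x_r − 28x_{r−1} = 11·(3·7^r + 2·4^r) − 28·(3·7^{r−1} + 2·4^{r−1}) = 3·(11·7 − 28)7^{r−1} + 2·(11·4 − 28)4^{r−1} = 147·7^{r−1} + 32·4^{r−1} = 3·7^{r+1} + 2·4^{r+1}.
By strong induction, x_k = 3·7^k + 2·4^k for all k ≥ 1.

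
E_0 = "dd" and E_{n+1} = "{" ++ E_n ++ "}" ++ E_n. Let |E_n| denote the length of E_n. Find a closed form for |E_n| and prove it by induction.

Claim: |E_n| = 2^{n+2} − 2.

Base case: |E_0| = 2, and 2^{0+2} − 2 = 2.
Assume |E_m| = 2^{m+2} − 2.
Then |E_{m+1}| = 1 + |E_m| + 1 + |E_m| = 2|E_m| + 2 = 2(2^{m+2} − 2) + 2 = 2^{m+3} − 4 + 2 = 2^{m+3} − 2.
So the formula holds for m+1, and by induction |E_n| = 2^{n+2} − 2 for all n ≥ 0.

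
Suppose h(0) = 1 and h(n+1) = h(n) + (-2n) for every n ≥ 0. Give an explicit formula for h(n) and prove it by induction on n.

Claim: h(n) = -n^2 + n + 1.

Base case: h(0) = 1, and -0^2 + 0 + 1 = 1.
Assume h(r) = -r^2 + r + 1.
Then h(r+1) = h(r) + (-2r) = (-r^2 + r + 1) + (-2r) = -r^2 − r + 1,
and -(r+1)^2 + (r+1) + 1 = -r^2 − r + 1.
By induction, h(n) = -n^2 + n + 1 for all n ≥ 0.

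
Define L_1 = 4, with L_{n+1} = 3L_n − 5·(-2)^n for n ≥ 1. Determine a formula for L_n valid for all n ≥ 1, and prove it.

Claim: L_n = 2·3^n + (-2)^n.

Base case: L_1 = 4, and 2·3^1 + (-2)^1 = 6 − 2 = 4.
Assume L_m = 2·3^m + (-2)^m for some m ≥ 1.
Then L_{m+1} = 3L_m − 5·(-2)^m = 3·(2·3^m + (-2)^m) − 5·(-2)^m = 2·3^{m+1} + 3·(-2)^m − 5·(-2)^m = 2·3^{m+1} − 2·(-2)^m = 2·3^{m+1} + (-2)^{m+1}.
This completes the inductive step, so L_n = 2·3^n + (-2)^n for all n ≥ 1.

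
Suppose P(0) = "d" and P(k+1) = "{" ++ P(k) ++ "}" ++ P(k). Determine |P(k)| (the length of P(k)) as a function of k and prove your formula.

Claim: |P(k)| = 3·2^k − 2.

Base case: |P(0)| = 1, and 3·2^0 − 2 = 1.
Assume |P(m)| = 3·2^m − 2.
Then |P(m+1)| = 1 + |P(m)| + 1 + |P(m)| = 2|P(m)| + 2 = 2(3·2^m − 2) + 2 = 3·2^{m+1} − 4 + 2 = 3·2^{m+1} − 2.
Hence |P(k)| = 3·2^k − 2 for every k ≥ 0, by induction.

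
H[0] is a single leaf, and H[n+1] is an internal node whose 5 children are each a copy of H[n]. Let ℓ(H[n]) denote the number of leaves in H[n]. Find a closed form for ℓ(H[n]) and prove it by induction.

Claim: ℓ(H[n]) = 5^n.

Base case: ℓ(H[0]) = 1, and 5^0 = 1.
Assume ℓ(H[r]) = 5^r.
Then ℓ(H[r+1]) = 5·ℓ(H[r]) = 5·5^r = 5^{r+1}.
By induction, ℓ(H[n]) = 5^n for all n ≥ 0.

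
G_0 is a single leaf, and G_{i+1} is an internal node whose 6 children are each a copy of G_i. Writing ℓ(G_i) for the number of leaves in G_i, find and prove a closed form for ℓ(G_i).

Claim: ℓ(G_i) = 6^i.

Base case: ℓ(G_0) = 1, and 6^0 = 1.
Assume ℓ(G_m) = 6^m.
Then ℓ(G_{m+1}) = 6·ℓ(G_m) = 6·6^m = 6^{m+1}.
By induction, ℓ(G_i) = 6^i for all i ≥ 0.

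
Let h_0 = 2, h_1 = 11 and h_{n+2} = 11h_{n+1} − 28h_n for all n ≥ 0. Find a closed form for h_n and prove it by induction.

Claim: h_n = 7^n + 4^n.

Base cases: h_0 = 2 and 7^0 + 4^0 = 2; h_1 = 11 and 7^1 + 4^1 = 11.
Assume h_i = 7^i + 4^i for all 0 ≤ i ≤ j, where j ≥ 1.
Then h_{j+1} = 11h_j − 28h_{j−1} = 11·(7^j + 4^j) − 28·(7^{j−1} + 4^{j−1}) = (11·7 − 28)7^{j−1} + (11·4 − 28)4^{j−1} = 49·7^{j−1} + 16·4^{j−1} = 7^{j+1} + 4^{j+1}.
This completes the inductive step, so h_n = 7^n + 4^n for all n ≥ 0.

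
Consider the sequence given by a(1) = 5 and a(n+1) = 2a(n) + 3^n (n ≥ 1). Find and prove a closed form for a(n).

Claim: a(n) = 2^n + 3^n.

Base case: a(1) = 5, and 2^1 + 3^1 = 2 + 3 = 5.
Assume a(m) = 2^m + 3^m for some m ≥ 1.
Then a(m+1) = 2a(m) + 3^m = 2·(2^m + 3^m) + 3^m = 2^{m+1} + 2·3^m + 3^m = 2^{m+1} + 3·3^m = 2^{m+1} + 3^{m+1}.
So the formula holds for m+1, and by induction a(n) = 2^n + 3^n for all n ≥ 1.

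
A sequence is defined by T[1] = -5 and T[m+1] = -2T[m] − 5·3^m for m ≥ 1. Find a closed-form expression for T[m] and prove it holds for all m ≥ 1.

Claim: T[m] = (-2)^m − 3^m.

Base case: T[1] = -5, and (-2)^1 − 3^1 = -2 − 3 = -5.
Assume T[j] = (-2)^j − 3^j for some j ≥ 1.
Then T[j+1] = -2T[j] − 5·3^j = -2·((-2)^j − 3^j) − 5·3^j = (-2)^{j+1} + 2·3^j − 5·3^j = (-2)^{j+1} − 3·3^j = (-2)^{j+1} − 3^{j+1}.
This completes the inductive step, so T[m] = (-2)^m − 3^m for all m ≥ 1.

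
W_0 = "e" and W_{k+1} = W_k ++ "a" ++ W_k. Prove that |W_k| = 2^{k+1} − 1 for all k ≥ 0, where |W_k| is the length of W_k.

Base case: |W_0| = 1, and 2^{0+1} − 1 = 1.
Assume |W_r| = 2^{r+1} − 1.
Then |W_{r+1}| = |W_r| + 1 + |W_r| = 2|W_r| + 1 = 2(2^{r+1} − 1) + 1 = 2^{r+2} − 2 + 1 = 2^{r+2} − 1.
By induction, |W_k| = 2^{k+1} − 1 for all k ≥ 0.

|W_k| = 2^{k+1} − 1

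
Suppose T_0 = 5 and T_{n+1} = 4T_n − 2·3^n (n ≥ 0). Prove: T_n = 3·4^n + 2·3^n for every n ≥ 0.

Base case: T_0 = 5, and 3·4^0 + 2·3^0 = 3 + 2 = 5.
Assume T_r = 3·4^r + 2·3^r for some r ≥ 0.
Then T_{r+1} = 4T_r − 2·3^r = 4·(3·4^r + 2·3^r) − 2·3^r = 3·4^{r+1} + 8·3^r − 2·3^r = 3·4^{r+1} + 6·3^r = 3·4^{r+1} + 2·3^{r+1}.
This completes the inductive step, so T_n = 3·4^n + 2·3^n for all n ≥ 0.

T_n = 3·4^n + 2·3^n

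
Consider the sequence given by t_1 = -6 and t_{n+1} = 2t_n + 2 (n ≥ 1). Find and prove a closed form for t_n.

Claim: t_n = -2^{n+1} − 2.

Base case: t_1 = -6, and -2^{1+1} − 2 = -4 − 2 = -6.
Assume t_r = -2^{r+1} − 2 for some r ≥ 1.
Then t_{r+1} = 2t_r + 2 = 2·(-2^{r+1} − 2) + 2 = -2^{r+2} − 4 + 2 = -2^{r+2} − 2.
By induction, t_n = -2^{n+1} − 2 for all n ≥ 1.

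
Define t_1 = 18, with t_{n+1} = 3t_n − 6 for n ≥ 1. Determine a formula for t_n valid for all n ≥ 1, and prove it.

Claim: t_n = 5·3^n + 3.

Base case: t_1 = 18, and 5·3^1 + 3 = 15 + 3 = 18.
Assume t_r = 5·3^r + 3 for some r ≥ 1.
Then t_{r+1} = 3t_r − 6 = 3·(5·3^r + 3) − 6 = 15·3^r + 9 − 6 = 5·3^{r+1} + 3.
By induction, t_n = 5·3^n + 3 for all n ≥ 1.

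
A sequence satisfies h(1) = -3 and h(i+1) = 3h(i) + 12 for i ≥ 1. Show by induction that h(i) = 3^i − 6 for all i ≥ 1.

Base case: h(1) = -3, and 3^1 − 6 = 3 − 6 = -3.
Assume h(r) = 3^r − 6 for some r ≥ 1.
Then h(r+1) = 3h(r) + 12 = 3·(3^r − 6) + 12 = 3^{r+1} − 18 + 12 = 3^{r+1} − 6.
Hence h(i) = 3^i − 6 for every i ≥ 1, by induction.

h(i) = 3^i − 6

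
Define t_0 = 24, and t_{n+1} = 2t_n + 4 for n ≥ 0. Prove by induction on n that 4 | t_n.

Base case: t_0 = 24 = 4·6, so 4 | t_0.
Assume 4 | t_j, so t_j = 4s for some integer s.
Then t_{j+1} = 2t_j + 4 = 2·(4s) + 4 = 4(2s + 1), so 4 | t_{j+1}.
This completes the inductive step, so 4 | t_n for all n ≥ 0.

4 | t_n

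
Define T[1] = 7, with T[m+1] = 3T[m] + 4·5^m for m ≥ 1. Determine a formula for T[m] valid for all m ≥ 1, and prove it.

Claim: T[m] = -3^m + 2·5^m.

Base case: T[1] = 7, and -3^1 + 2·5^1 = -3 + 10 = 7.
Assume T[k] = -3^k + 2·5^k for some k ≥ 1.
Then T[k+1] = 3T[k] + 4·5^k = 3·(-3^k + 2·5^k) + 4·5^k = -3^{k+1} + 6·5^k + 4·5^k = -3^{k+1} + 10·5^k = -3^{k+1} + 2·5^{k+1}.
This completes the inductive step, so T[m] = -3^m + 2·5^m for all m ≥ 1.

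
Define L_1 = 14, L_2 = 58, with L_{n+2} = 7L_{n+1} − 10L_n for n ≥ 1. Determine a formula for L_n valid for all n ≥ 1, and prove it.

Claim: L_n = 2·5^n + 2·2^n.

Base cases: L_1 = 14 and 2·5^1 + 2·2^1 = 14; L_2 = 58 and 2·5^2 + 2·2^2 = 58.
Assume L_i = 2·5^i + 2·2^i for all 1 ≤ i ≤ j, where j ≥ 2.
Then L_{j+1} = 7L_j − 10L_{j−1} = 7·(2·5^j + 2·2^j) − 10·(2·5^{j−1} + 2·2^{j−1}) = 2·(7·5 − 10)5^{j−1} + 2·(7·2 − 10)2^{j−1} = 50·5^{j−1} + 8·2^{j−1} = 2·5^{j+1} + 2·2^{j+1}.
This completes the inductive step, so L_n = 2·5^n + 2·2^n for all n ≥ 1.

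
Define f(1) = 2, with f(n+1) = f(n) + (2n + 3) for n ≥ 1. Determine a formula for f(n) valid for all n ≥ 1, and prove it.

Claim: f(n) = n^2 + 2n − 1.

Base case: f(1) = 2, and 1^2 + 2·1 − 1 = 2.
Assume f(m) = m^2 + 2m − 1.
Then f(m+1) = f(m) + (2m + 3) = (m^2 + 2m − 1) + (2m + 3) = m^2 + 4m + 2,
and (m+1)^2 + 2·(m+1) − 1 = m^2 + 4m + 2.
This completes the inductive step, so f(n) = n^2 + 2n − 1 for all n ≥ 1.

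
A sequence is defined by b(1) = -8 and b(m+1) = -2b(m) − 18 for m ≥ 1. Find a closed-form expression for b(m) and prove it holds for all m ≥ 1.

Claim: b(m) = (-2)^m − 6.

Base case: b(1) = -8, and (-2)^1 − 6 = -2 − 6 = -8.
Assume b(r) = (-2)^r − 6 for some r ≥ 1.
Then b(r+1) = -2b(r) − 18 = -2·((-2)^r − 6) − 18 = -2·(-2)^r + 12 − 18 = (-2)^{r+1} − 6.
By induction, b(m) = (-2)^m − 6 for all m ≥ 1.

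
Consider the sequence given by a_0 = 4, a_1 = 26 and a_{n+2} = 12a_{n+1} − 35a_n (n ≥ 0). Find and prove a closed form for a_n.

Claim: a_n = 3·7^n + 5^n.

Base cases: a_0 = 4 and 3·7^0 + 5^0 = 4; a_1 = 26 and 3·7^1 + 5^1 = 26.
Assume a_j = 3·7^j + 5^j for all 0 ≤ j ≤ k, where k ≥ 1.
Then a_{k+1} = 12a_k − 35a_{k−1} = 12·(3·7^k + 5^k) − 35·(3·7^{k−1} + 5^{k−1}) = 3·(12·7 − 35)7^{k−1} + (12·5 − 35)5^{k−1} = 147·7^{k−1} + 25·5^{k−1} = 3·7^{k+1} + 5^{k+1}.
This completes the inductive step, so a_n = 3·7^n + 5^n for all n ≥ 0.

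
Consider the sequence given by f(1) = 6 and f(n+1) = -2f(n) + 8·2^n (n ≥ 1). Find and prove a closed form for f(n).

Claim: f(n) = -(-2)^n + 2·2^n.

Base case: f(1) = 6, and -(-2)^1 + 2·2^1 = 2 + 4 = 6.
Assume f(r) = -(-2)^r + 2·2^r for some r ≥ 1.
Then f(r+1) = -2f(r) + 8·2^r = -2·(-(-2)^r + 2·2^r) + 8·2^r = -(-2)^{r+1} − 4·2^r + 8·2^r = -(-2)^{r+1} + 4·2^r = -(-2)^{r+1} + 2·2^{r+1}.
So the formula holds for r+1, and by induction f(n) = -(-2)^n + 2·2^n for all n ≥ 1.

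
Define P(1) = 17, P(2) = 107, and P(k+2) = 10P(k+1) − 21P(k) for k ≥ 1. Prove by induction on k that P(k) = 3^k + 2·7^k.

Base cases: P(1) = 17 and 3^1 + 2·7^1 = 17; P(2) = 107 and 3^2 + 2·7^2 = 107.
Assume P(i) = 3^i + 2·7^i for all 1 ≤ i ≤ j, where j ≥ 2.
Then P(j+1) = 10P(j) − 21P(j−1) = 10·(3^j + 2·7^j) − 21·(3^{j−1} + 2·7^{j−1}) = (10·3 − 21)3^{j−1} + 2·(10·7 − 21)7^{j−1} = 9·3^{j−1} + 98·7^{j−1} = 3^{j+1} + 2·7^{j+1}.
Hence P(k) = 3^k + 2·7^k for every k ≥ 1, by strong induction.

P(k) = 3^k + 2·7^k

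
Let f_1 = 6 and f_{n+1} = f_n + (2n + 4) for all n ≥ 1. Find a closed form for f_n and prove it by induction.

Claim: f_n = n^2 + 3n + 2.

Base case: f_1 = 6, and 1^2 + 3·1 + 2 = 6.
Assume f_k = k^2 + 3k + 2.
Then f_{k+1} = f_k + (2k + 4) = (k^2 + 3k + 2) + (2k + 4) = k^2 + 5k + 6,
and (k+1)^2 + 3·(k+1) + 2 = k^2 + 5k + 6.
By induction, f_n = n^2 + 3n + 2 for all n ≥ 1.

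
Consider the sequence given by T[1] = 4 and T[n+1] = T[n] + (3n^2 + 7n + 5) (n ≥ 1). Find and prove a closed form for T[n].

Claim: T[n] = n^3 + 2n^2 + 2n − 1.

Base case: T[1] = 4, and 1^3 + 2·1^2 + 2·1 − 1 = 4.
Assume T[j] = j^3 + 2j^2 + 2j − 1.
Then T[j+1] = T[j] + (3j^2 + 7j + 5) = (j^3 + 2j^2 + 2j − 1) + (3j^2 + 7j + 5) = j^3 + 5j^2 + 9j + 4,
and (j+1)^3 + 2·(j+1)^2 + 2·(j+1) − 1 = j^3 + 5j^2 + 9j + 4.
Hence T[n] = n^3 + 2n^2 + 2n − 1 for every n ≥ 1, by induction.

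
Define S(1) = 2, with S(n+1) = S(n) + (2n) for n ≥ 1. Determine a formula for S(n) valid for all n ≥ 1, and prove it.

Claim: S(n) = n^2 − n + 2.

Base case: S(1) = 2, and 1^2 − 1 + 2 = 2.
Assume S(j) = j^2 − j + 2.
Then S(j+1) = S(j) + (2j) = (j^2 − j + 2) + (2j) = j^2 + j + 2,
and (j+1)^2 − (j+1) + 2 = j^2 + j + 2.
Hence S(n) = n^2 − n + 2 for every n ≥ 1, by induction.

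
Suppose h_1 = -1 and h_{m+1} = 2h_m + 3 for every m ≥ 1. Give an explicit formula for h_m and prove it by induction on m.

Claim: h_m = 2^m − 3.

Base case: h_1 = -1, and 2^1 − 3 = 2 − 3 = -1.
Assume h_j = 2^j − 3 for some j ≥ 1.
Then h_{j+1} = 2h_j + 3 = 2·(2^j − 3) + 3 = 2^{j+1} − 6 + 3 = 2^{j+1} − 3.
This completes the inductive step, so h_m = 2^m − 3 for all m ≥ 1.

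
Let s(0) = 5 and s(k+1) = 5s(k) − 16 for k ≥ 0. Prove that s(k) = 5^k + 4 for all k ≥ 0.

Base case: s(0) = 5, and 5^0 + 4 = 1 + 4 = 5.
Assume s(r) = 5^r + 4 for some r ≥ 0.
Then s(r+1) = 5s(r) − 16 = 5·(5^r + 4) − 16 = 5^{r+1} + 20 − 16 = 5^{r+1} + 4.
By induction, s(k) = 5^k + 4 for all k ≥ 0.

s(k) = 5^k + 4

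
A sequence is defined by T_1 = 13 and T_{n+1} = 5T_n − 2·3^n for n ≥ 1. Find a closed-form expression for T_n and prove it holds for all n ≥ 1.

Claim: T_n = 2·5^n + 3^n.

Base case: T_1 = 13, and 2·5^1 + 3^1 = 10 + 3 = 13.
Assume T_m = 2·5^m + 3^m for some m ≥ 1.
Then T_{m+1} = 5T_m − 2·3^m = 5·(2·5^m + 3^m) − 2·3^m = 2·5^{m+1} + 5·3^m − 2·3^m = 2·5^{m+1} + 3·3^m = 2·5^{m+1} + 3^{m+1}.
By induction, T_n = 2·5^n + 3^n for all n ≥ 1.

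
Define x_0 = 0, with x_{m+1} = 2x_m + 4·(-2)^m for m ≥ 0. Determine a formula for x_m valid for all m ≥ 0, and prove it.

Claim: x_m = 2^m − (-2)^m.

Base case: x_0 = 0, and 2^0 − (-2)^0 = 1 − 1 = 0.
Assume x_k = 2^k − (-2)^k for some k ≥ 0.
Then x_{k+1} = 2x_k + 4·(-2)^k = 2·(2^k − (-2)^k) + 4·(-2)^k = 2^{k+1} − 2·(-2)^k + 4·(-2)^k = 2^{k+1} + 2·(-2)^k = 2^{k+1} − (-2)^{k+1}.
Hence x_m = 2^m − (-2)^m for every m ≥ 0, by induction.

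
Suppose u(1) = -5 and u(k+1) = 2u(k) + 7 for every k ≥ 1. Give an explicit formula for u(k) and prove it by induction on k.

Claim: u(k) = 2^k − 7.

Base case: u(1) = -5, and 2^1 − 7 = 2 − 7 = -5.
Assume u(r) = 2^r − 7 for some r ≥ 1.
Then u(r+1) = 2u(r) + 7 = 2·(2^r − 7) + 7 = 2^{r+1} − 14 + 7 = 2^{r+1} − 7.
So the formula holds for r+1, and by induction u(k) = 2^k − 7 for all k ≥ 1.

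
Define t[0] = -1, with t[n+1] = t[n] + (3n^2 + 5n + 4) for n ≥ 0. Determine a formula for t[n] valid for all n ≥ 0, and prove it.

Claim: t[n] = n^3 + n^2 + 2n − 1.

Base case: t[0] = -1, and 0^3 + 0^2 + 2·0 − 1 = -1.
Assume t[r] = r^3 + r^2 + 2r − 1.
Then t[r+1] = t[r] + (3r^2 + 5r + 4) = (r^3 + r^2 + 2r − 1) + (3r^2 + 5r + 4) = r^3 + 4r^2 + 7r + 3,
and (r+1)^3 + (r+1)^2 + 2·(r+1) − 1 = r^3 + 4r^2 + 7r + 3.
Hence t[n] = n^3 + n^2 + 2n − 1 for every n ≥ 0, by induction.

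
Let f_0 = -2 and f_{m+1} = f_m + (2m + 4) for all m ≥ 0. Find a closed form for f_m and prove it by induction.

Claim: f_m = m^2 + 3m − 2.

Base case: f_0 = -2, and 0^2 + 3·0 − 2 = -2.
Assume f_j = j^2 + 3j − 2.
Then f_{j+1} = f_j + (2j + 4) = (j^2 + 3j − 2) + (2j + 4) = j^2 + 5j + 2,
and (j+1)^2 + 3·(j+1) − 2 = j^2 + 5j + 2.
By induction, f_m = m^2 + 3m − 2 for all m ≥ 0.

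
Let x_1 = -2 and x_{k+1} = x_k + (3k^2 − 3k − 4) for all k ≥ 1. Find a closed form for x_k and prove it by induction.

Claim: x_k = k^3 − 3k^2 − 2k + 2.

Base case: x_1 = -2, and 1^3 − 3·1^2 − 2·1 + 2 = -2.
Assume x_m = m^3 − 3m^2 − 2m + 2.
Then x_{m+1} = x_m + (3m^2 − 3m − 4) = (m^3 − 3m^2 − 2m + 2) + (3m^2 − 3m − 4) = m^3 − 5m − 2,
and (m+1)^3 − 3·(m+1)^2 − 2·(m+1) + 2 = m^3 − 5m − 2.
By induction, x_k = k^3 − 3k^2 − 2k + 2 for all k ≥ 1.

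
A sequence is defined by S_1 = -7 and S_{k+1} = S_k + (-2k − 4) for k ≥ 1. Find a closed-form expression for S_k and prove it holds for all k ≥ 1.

Claim: S_k = -k^2 − 3k − 3.

Base case: S_1 = -7, and -1^2 − 3·1 − 3 = -7.
Assume S_m = -m^2 − 3m − 3.
Then S_{m+1} = S_m + (-2m − 4) = (-m^2 − 3m − 3) + (-2m − 4) = -m^2 − 5m − 7,
and -(m+1)^2 − 3·(m+1) − 3 = -m^2 − 5m − 7.
This completes the inductive step, so S_k = -k^2 − 3k − 3 for all k ≥ 1.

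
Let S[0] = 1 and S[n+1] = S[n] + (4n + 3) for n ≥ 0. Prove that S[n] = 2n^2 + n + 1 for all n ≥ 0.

Base case: S[0] = 1, and 2·0^2 + 0 + 1 = 1.
Assume S[k] = 2k^2 + k + 1.
Then S[k+1] = S[k] + (4k + 3) = (2k^2 + k + 1) + (4k + 3) = 2k^2 + 5k + 4,
and 2·(k+1)^2 + (k+1) + 1 = 2k^2 + 5k + 4.
This completes the inductive step, so S[n] = 2n^2 + n + 1 for all n ≥ 0.

S[n] = 2n^2 + n + 1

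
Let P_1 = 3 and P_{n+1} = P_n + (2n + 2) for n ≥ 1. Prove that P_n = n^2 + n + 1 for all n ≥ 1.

Base case: P_1 = 3, and 1^2 + 1 + 1 = 3.
Assume P_m = m^2 + m + 1.
Then P_{m+1} = P_m + (2m + 2) = (m^2 + m + 1) + (2m + 2) = m^2 + 3m + 3,
and (m+1)^2 + (m+1) + 1 = m^2 + 3m + 3.
Hence P_n = n^2 + n + 1 for every n ≥ 1, by induction.

P_n = n^2 + n + 1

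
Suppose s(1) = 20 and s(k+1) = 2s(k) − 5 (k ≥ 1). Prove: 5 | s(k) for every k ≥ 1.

Base case: s(1) = 20 = 5·4, so 5 | s(1).
Assume 5 | s(r), so s(r) = 5t for some integer t.
Then s(r+1) = 2s(r) − 5 = 2·(5t) − 5 = 5(2t − 1), so 5 | s(r+1).
This completes the inductive step, so 5 | s(k) for all k ≥ 1.

5 | s(k)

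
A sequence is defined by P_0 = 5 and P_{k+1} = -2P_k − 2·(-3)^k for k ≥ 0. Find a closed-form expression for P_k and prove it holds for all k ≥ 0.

Claim: P_k = 3·(-2)^k + 2·(-3)^k.

Base case: P_0 = 5, and 3·(-2)^0 + 2·(-3)^0 = 3 + 2 = 5.
Assume P_r = 3·(-2)^r + 2·(-3)^r for some r ≥ 0.
Then P_{r+1} = -2P_r − 2·(-3)^r = -2·(3·(-2)^r + 2·(-3)^r) − 2·(-3)^r = 3·(-2)^{r+1} − 4·(-3)^r − 2·(-3)^r = 3·(-2)^{r+1} − 6·(-3)^r = 3·(-2)^{r+1} + 2·(-3)^{r+1}.
Hence P_k = 3·(-2)^k + 2·(-3)^k for every k ≥ 0, by induction.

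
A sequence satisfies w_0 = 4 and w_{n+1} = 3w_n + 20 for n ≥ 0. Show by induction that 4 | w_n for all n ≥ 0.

Base case: w_0 = 4 = 4·1, so 4 | w_0.
Assume 4 | w_j, so w_j = 4t for some integer t.
Then w_{j+1} = 3w_j + 20 = 3·(4t) + 20 = 4(3t + 5), so 4 | w_{j+1}.
This completes the inductive step, so 4 | w_n for all n ≥ 0.

4 | w_n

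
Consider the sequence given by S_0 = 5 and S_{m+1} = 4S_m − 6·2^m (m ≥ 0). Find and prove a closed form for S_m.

Claim: S_m = 2·4^m + 3·2^m.

Base case: S_0 = 5, and 2·4^0 + 3·2^0 = 2 + 3 = 5.
Assume S_j = 2·4^j + 3·2^j for some j ≥ 0.
Then S_{j+1} = 4S_j − 6·2^j = 4·(2·4^j + 3·2^j) − 6·2^j = 2·4^{j+1} + 12·2^j − 6·2^j = 2·4^{j+1} + 6·2^j = 2·4^{j+1} + 3·2^{j+1}.
This completes the inductive step, so S_m = 2·4^m + 3·2^m for all m ≥ 0.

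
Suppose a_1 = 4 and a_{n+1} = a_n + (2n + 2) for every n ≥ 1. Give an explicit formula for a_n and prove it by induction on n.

Claim: a_n = n^2 + n + 2.

Base case: a_1 = 4, and 1^2 + 1 + 2 = 4.
Assume a_r = r^2 + r + 2.
Then a_{r+1} = a_r + (2r + 2) = (r^2 + r + 2) + (2r + 2) = r^2 + 3r + 4,
and (r+1)^2 + (r+1) + 2 = r^2 + 3r + 4.
By induction, a_n = n^2 + n + 2 for all n ≥ 1.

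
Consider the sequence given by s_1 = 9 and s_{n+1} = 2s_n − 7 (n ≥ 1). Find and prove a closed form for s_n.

Claim: s_n = 2^n + 7.

Base case: s_1 = 9, and 2^1 + 7 = 2 + 7 = 9.
Assume s_m = 2^m + 7 for some m ≥ 1.
Then s_{m+1} = 2s_m − 7 = 2·(2^m + 7) − 7 = 2^{m+1} + 14 − 7 = 2^{m+1} + 7.
This completes the inductive step, so s_n = 2^n + 7 for all n ≥ 1.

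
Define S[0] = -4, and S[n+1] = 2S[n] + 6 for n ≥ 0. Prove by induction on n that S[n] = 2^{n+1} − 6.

Base case: S[0] = -4, and 2^{0+1} − 6 = 2 − 6 = -4.
Assume S[r] = 2^{r+1} − 6 for some r ≥ 0.
Then S[r+1] = 2S[r] + 6 = 2·(2^{r+1} − 6) + 6 = 2^{r+2} − 12 + 6 = 2^{r+2} − 6.
By induction, S[n] = 2^{n+1} − 6 for all n ≥ 0.

S[n] = 2^{n+1} − 6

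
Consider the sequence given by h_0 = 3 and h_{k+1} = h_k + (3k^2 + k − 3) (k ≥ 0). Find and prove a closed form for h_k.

Claim: h_k = k^3 − k^2 − 3k + 3.

Base case: h_0 = 3, and 0^3 − 0^2 − 3·0 + 3 = 3.
Assume h_j = j^3 − j^2 − 3j + 3.
Then h_{j+1} = h_j + (3j^2 + j − 3) = (j^3 − j^2 − 3j + 3) + (3j^2 + j − 3) = j^3 + 2j^2 − 2j,
and (j+1)^3 − (j+1)^2 − 3·(j+1) + 3 = j^3 + 2j^2 − 2j.
By induction, h_k = k^3 − k^2 − 3k + 3 for all k ≥ 0.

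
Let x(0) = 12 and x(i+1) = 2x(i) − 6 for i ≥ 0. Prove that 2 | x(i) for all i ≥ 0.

Base case: x(0) = 12 = 2·6, so 2 | x(0).
Assume 2 | x(k), so x(k) = 2t for some integer t.
Then x(k+1) = 2x(k) − 6 = 2·(2t) − 6 = 2(2t − 3), so 2 | x(k+1).
By induction, 2 | x(i) for all i ≥ 0.

2 | x(i)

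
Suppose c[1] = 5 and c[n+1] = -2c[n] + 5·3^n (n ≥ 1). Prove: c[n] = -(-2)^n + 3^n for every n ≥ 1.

Base case: c[1] = 5, and -(-2)^1 + 3^1 = 2 + 3 = 5.
Assume c[j] = -(-2)^j + 3^j for some j ≥ 1.
Then c[j+1] = -2c[j] + 5·3^j = -2·(-(-2)^j + 3^j) + 5·3^j = -(-2)^{j+1} − 2·3^j + 5·3^j = -(-2)^{j+1} + 3·3^j = -(-2)^{j+1} + 3^{j+1}.
By induction, c[n] = -(-2)^n + 3^n for all n ≥ 1.

c[n] = -(-2)^n + 3^n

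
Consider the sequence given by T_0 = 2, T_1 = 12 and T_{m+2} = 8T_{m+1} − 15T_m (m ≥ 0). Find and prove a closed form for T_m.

Claim: T_m = 3·5^m − 3^m.

Base cases: T_0 = 2 and 3·5^0 − 3^0 = 2; T_1 = 12 and 3·5^1 − 3^1 = 12.
Assume T_i = 3·5^i − 3^i for all 0 ≤ i ≤ j, where j ≥ 1.
Then T_{j+1} = 8T_j − 15T_{j−1} = 8·(3·5^j − 3^j) − 15·(3·5^{j−1} − 3^{j−1}) = 3·(8·5 − 15)5^{j−1} − (8·3 − 15)3^{j−1} = 75·5^{j−1} − 9·3^{j−1} = 3·5^{j+1} − 3^{j+1}.
By strong induction, T_m = 3·5^m − 3^m for all m ≥ 0.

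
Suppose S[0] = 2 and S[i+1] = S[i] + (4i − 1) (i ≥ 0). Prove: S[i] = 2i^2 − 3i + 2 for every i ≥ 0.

Base case: S[0] = 2, and 2·0^2 − 3·0 + 2 = 2.
Assume S[k] = 2k^2 − 3k + 2.
Then S[k+1] = S[k] + (4k − 1) = (2k^2 − 3k + 2) + (4k − 1) = 2k^2 + k + 1,
and 2·(k+1)^2 − 3·(k+1) + 2 = 2k^2 + k + 1.
This completes the inductive step, so S[i] = 2i^2 − 3i + 2 for all i ≥ 0.

S[i] = 2i^2 − 3i + 2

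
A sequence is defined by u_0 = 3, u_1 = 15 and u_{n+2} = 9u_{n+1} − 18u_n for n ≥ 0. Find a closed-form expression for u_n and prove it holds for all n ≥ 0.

Claim: u_n = 3^n + 2·6^n.

Base cases: u_0 = 3 and 3^0 + 2·6^0 = 3; u_1 = 15 and 3^1 + 2·6^1 = 15.
Assume u_j = 3^j + 2·6^j for all 0 ≤ j ≤ r, where r ≥ 1.
Then u_{r+1} = 9u_r − 18u_{r−1} = 9·(3^r + 2·6^r) − 18·(3^{r−1} + 2·6^{r−1}) = (9·3 − 18)3^{r−1} + 2·(9·6 − 18)6^{r−1} = 9·3^{r−1} + 72·6^{r−1} = 3^{r+1} + 2·6^{r+1}.
This completes the inductive step, so u_n = 3^n + 2·6^n for all n ≥ 0.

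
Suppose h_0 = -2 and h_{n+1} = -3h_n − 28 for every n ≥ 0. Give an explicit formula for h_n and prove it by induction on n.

Claim: h_n = 5·(-3)^n − 7.

Base case: h_0 = -2, and 5·(-3)^0 − 7 = 5 − 7 = -2.
Assume h_k = 5·(-3)^k − 7 for some k ≥ 0.
Then h_{k+1} = -3h_k − 28 = -3·(5·(-3)^k − 7) − 28 = -15·(-3)^k + 21 − 28 = 5·(-3)^{k+1} − 7.
So the formula holds for k+1, and by induction h_n = 5·(-3)^n − 7 for all n ≥ 0.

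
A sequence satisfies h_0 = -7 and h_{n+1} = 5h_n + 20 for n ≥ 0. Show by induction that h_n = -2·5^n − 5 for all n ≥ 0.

Base case: h_0 = -7, and -2·5^0 − 5 = -2 − 5 = -7.
Assume h_r = -2·5^r − 5 for some r ≥ 0.
Then h_{r+1} = 5h_r + 20 = 5·(-2·5^r − 5) + 20 = -10·5^r − 25 + 20 = -2·5^{r+1} − 5.
This completes the inductive step, so h_n = -2·5^n − 5 for all n ≥ 0.

h_n = -2·5^n − 5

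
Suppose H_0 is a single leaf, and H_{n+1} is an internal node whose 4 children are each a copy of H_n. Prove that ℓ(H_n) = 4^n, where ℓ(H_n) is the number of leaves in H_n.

Base case: ℓ(H_0) = 1, and 4^0 = 1.
Assume ℓ(H_r) = 4^r.
Then ℓ(H_{r+1}) = 4·ℓ(H_r) = 4·4^r = 4^{r+1}.
This completes the inductive step, so ℓ(H_n) = 4^n for all n ≥ 0.

ℓ(H_n) = 4^n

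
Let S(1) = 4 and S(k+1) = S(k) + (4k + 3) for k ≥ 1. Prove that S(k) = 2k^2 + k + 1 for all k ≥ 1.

Base case: S(1) = 4, and 2·1^2 + 1 + 1 = 4.
Assume S(m) = 2m^2 + m + 1.
Then S(m+1) = S(m) + (4m + 3) = (2m^2 + m + 1) + (4m + 3) = 2m^2 + 5m + 4,
and 2·(m+1)^2 + (m+1) + 1 = 2m^2 + 5m + 4.
Hence S(k) = 2k^2 + k + 1 for every k ≥ 1, by induction.

S(k) = 2k^2 + k + 1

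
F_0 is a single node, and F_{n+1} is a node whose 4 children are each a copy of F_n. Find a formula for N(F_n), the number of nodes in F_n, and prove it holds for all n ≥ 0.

Claim: N(F_n) = (4^{n+1} − 1)/3.

Base case: N(F_0) = 1, and (4^{0+1} − 1)/3 = 1.
Assume N(F_r) = (4^{r+1} − 1)/3.
Then N(F_{r+1}) = 1 + 4N(F_r) = 1 + 4·(4^{r+1} − 1)/3 = 1 + (4^{r+2} − 4)/3 = (3 + 4^{r+2} − 4)/3 = (4^{r+2} − 1)/3.
So the formula holds for r+1, and by induction N(F_n) = (4^{n+1} − 1)/3 for all n ≥ 0.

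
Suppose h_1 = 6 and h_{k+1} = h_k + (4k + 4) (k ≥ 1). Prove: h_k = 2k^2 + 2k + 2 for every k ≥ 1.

Base case: h_1 = 6, and 2·1^2 + 2·1 + 2 = 6.
Assume h_m = 2m^2 + 2m + 2.
Then h_{m+1} = h_m + (4m + 4) = (2m^2 + 2m + 2) + (4m + 4) = 2m^2 + 6m + 6,
and 2·(m+1)^2 + 2·(m+1) + 2 = 2m^2 + 6m + 6.
This completes the inductive step, so h_k = 2k^2 + 2k + 2 for all k ≥ 1.

h_k = 2k^2 + 2k + 2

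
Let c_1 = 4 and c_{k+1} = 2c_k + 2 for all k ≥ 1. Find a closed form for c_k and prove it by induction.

Claim: c_k = 3·2^k − 2.

Base case: c_1 = 4, and 3·2^1 − 2 = 6 − 2 = 4.
Assume c_r = 3·2^r − 2 for some r ≥ 1.
Then c_{r+1} = 2c_r + 2 = 2·(3·2^r − 2) + 2 = 6·2^r − 4 + 2 = 3·2^{r+1} − 2.
So the formula holds for r+1, and by induction c_k = 3·2^k − 2 for all k ≥ 1.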